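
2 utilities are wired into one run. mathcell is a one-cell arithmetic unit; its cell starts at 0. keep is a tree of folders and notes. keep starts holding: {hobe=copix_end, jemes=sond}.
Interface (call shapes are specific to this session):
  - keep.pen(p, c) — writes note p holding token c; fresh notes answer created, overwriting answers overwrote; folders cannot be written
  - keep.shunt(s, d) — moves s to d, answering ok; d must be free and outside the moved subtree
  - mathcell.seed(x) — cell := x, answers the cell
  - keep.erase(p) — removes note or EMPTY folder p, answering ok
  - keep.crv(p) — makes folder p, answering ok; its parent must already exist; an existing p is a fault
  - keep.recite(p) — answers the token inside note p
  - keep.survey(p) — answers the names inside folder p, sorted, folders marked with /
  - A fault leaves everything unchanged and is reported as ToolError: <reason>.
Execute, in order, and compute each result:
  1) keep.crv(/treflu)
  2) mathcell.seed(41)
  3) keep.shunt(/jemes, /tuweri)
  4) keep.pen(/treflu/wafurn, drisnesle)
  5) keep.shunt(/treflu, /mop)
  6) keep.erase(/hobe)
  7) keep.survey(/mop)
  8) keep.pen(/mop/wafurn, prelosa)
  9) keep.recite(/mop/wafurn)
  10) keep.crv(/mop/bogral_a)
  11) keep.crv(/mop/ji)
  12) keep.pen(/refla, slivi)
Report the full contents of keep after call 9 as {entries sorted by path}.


Answer: {mop/, mop/wafurn=prelosa, tuweri=sond}

Derivation:
-- 1. keep.crv(/treflu) == ok
-- 2. mathcell.seed(41) == 41
-- 3. keep.shunt(/jemes, /tuweri) == ok
-- 4. keep.pen(/treflu/wafurn, drisnesle) == created
-- 5. keep.shunt(/treflu, /mop) == ok
-- 6. keep.erase(/hobe) == ok
-- 7. keep.survey(/mop) == [wafurn]
-- 8. keep.pen(/mop/wafurn, prelosa) == overwrote
-- 9. keep.recite(/mop/wafurn) == prelosa
-- 10. keep.crv(/mop/bogral_a) == ok
-- 11. keep.crv(/mop/ji) == ok
-- 12. keep.pen(/refla, slivi) == created


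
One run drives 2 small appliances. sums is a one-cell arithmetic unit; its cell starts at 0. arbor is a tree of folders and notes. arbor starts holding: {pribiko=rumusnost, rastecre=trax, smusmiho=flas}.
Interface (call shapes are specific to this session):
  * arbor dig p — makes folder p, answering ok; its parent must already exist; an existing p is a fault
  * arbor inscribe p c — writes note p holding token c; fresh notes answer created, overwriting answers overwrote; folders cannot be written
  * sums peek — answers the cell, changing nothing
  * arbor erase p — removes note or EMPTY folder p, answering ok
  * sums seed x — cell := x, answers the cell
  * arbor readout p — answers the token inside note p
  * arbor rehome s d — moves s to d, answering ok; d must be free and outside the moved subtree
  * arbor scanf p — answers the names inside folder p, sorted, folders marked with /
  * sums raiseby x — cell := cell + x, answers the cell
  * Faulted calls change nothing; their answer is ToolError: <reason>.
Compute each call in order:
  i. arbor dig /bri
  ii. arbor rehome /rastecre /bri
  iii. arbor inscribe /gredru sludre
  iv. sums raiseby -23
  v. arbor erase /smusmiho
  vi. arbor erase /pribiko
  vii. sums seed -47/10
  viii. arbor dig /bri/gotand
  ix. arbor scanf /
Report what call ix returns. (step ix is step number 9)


> arbor dig /bri
:: ok
> arbor rehome /rastecre /bri
:: ToolError: exists
> arbor inscribe /gredru sludre
:: created
> sums raiseby -23
:: -23
> arbor erase /smusmiho
:: ok
> arbor erase /pribiko
:: ok
> sums seed -47/10
:: -47/10
> arbor dig /bri/gotand
:: ok
> arbor scanf /
:: [bri/, gredru, rastecre]

Answer: [bri/, gredru, rastecre]


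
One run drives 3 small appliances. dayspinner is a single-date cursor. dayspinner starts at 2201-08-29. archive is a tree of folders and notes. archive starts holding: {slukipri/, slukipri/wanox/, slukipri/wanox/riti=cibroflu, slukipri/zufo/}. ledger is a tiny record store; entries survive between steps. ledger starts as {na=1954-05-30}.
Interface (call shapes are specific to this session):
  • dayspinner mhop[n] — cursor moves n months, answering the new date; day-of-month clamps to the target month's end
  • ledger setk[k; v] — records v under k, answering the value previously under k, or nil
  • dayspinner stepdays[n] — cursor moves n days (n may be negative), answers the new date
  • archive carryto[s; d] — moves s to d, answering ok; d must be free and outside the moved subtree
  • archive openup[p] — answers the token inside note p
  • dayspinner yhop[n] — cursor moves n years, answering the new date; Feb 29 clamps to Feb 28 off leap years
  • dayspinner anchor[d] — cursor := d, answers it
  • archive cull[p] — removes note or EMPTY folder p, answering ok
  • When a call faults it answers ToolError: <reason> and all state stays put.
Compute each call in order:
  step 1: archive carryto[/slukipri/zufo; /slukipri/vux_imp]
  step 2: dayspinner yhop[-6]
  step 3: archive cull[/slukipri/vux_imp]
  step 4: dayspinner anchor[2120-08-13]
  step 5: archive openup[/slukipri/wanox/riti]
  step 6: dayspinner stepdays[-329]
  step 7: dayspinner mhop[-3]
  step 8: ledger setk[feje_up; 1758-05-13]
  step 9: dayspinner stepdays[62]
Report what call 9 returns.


Answer: 2119-08-20

Derivation:
→ archive carryto(s: /slukipri/zufo, d: /slukipri/vux_imp)
← ok
→ dayspinner yhop(n: -6)
← 2195-08-29
→ archive cull(p: /slukipri/vux_imp)
← ok
→ dayspinner anchor(d: 2120-08-13)
← 2120-08-13
→ archive openup(p: /slukipri/wanox/riti)
← cibroflu
→ dayspinner stepdays(n: -329)
← 2119-09-19
→ dayspinner mhop(n: -3)
← 2119-06-19
→ ledger setk(k: feje_up, v: 1758-05-13)
← nil
→ dayspinner stepdays(n: 62)
← 2119-08-20


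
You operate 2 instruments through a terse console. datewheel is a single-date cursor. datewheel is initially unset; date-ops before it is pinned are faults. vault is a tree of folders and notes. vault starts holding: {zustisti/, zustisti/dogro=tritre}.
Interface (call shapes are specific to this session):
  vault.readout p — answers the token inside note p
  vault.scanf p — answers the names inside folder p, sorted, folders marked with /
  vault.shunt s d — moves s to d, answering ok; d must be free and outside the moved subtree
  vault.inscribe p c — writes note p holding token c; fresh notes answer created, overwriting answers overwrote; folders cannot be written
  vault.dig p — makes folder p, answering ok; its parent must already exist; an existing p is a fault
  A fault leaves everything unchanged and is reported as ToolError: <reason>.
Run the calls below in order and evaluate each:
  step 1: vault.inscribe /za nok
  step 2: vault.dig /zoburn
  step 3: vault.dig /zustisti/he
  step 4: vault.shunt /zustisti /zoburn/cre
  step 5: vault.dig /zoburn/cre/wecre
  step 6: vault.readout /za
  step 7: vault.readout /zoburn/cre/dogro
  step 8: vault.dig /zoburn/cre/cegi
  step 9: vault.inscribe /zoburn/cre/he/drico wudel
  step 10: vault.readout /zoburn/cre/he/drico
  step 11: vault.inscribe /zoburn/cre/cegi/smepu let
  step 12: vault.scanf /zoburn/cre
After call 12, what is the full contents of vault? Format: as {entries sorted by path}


Answer: {za=nok, zoburn/, zoburn/cre/, zoburn/cre/cegi/, zoburn/cre/cegi/smepu=let, zoburn/cre/dogro=tritre, zoburn/cre/he/, zoburn/cre/he/drico=wudel, zoburn/cre/wecre/}

Derivation:
>>> vault.inscribe p→/za c→nok
  created
>>> vault.dig p→/zoburn
  ok
>>> vault.dig p→/zustisti/he
  ok
>>> vault.shunt s→/zustisti d→/zoburn/cre
  ok
>>> vault.dig p→/zoburn/cre/wecre
  ok
>>> vault.readout p→/za
  nok
>>> vault.readout p→/zoburn/cre/dogro
  tritre
>>> vault.dig p→/zoburn/cre/cegi
  ok
>>> vault.inscribe p→/zoburn/cre/he/drico c→wudel
  created
>>> vault.readout p→/zoburn/cre/he/drico
  wudel
>>> vault.inscribe p→/zoburn/cre/cegi/smepu c→let
  created
>>> vault.scanf p→/zoburn/cre
  [cegi/, dogro, he/, wecre/]


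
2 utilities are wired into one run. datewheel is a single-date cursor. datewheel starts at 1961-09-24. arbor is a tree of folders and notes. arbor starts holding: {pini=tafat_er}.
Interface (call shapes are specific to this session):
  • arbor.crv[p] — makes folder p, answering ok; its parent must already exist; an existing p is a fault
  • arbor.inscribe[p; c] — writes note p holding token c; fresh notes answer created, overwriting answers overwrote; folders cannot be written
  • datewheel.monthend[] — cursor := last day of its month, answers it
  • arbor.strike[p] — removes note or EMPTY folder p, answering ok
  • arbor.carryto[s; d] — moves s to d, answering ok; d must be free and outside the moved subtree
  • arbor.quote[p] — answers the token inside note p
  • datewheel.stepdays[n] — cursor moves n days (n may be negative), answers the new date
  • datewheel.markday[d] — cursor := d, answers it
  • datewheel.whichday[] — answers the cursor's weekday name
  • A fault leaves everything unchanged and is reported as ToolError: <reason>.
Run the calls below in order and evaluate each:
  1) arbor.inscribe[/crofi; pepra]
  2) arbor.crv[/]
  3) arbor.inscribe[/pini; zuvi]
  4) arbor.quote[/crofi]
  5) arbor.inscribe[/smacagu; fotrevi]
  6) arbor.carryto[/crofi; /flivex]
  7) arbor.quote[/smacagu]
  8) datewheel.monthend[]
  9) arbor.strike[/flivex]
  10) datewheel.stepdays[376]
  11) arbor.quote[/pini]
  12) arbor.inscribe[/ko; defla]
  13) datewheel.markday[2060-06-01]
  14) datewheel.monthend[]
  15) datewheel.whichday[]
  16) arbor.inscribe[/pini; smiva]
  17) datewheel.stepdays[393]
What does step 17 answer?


> inscribe p: /crofi c: pepra
  created
> crv p: /
  ToolError: exists
> inscribe p: /pini c: zuvi
  overwrote
> quote p: /crofi
  pepra
> inscribe p: /smacagu c: fotrevi
  created
> carryto s: /crofi d: /flivex
  ok
> quote p: /smacagu
  fotrevi
> monthend
  1961-09-30
> strike p: /flivex
  ok
> stepdays n: 376
  1962-10-11
> quote p: /pini
  zuvi
> inscribe p: /ko c: defla
  created
> markday d: 2060-06-01
  2060-06-01
> monthend
  2060-06-30
> whichday
  Wednesday
> inscribe p: /pini c: smiva
  overwrote
> stepdays n: 393
  2061-07-28

Answer: 2061-07-28


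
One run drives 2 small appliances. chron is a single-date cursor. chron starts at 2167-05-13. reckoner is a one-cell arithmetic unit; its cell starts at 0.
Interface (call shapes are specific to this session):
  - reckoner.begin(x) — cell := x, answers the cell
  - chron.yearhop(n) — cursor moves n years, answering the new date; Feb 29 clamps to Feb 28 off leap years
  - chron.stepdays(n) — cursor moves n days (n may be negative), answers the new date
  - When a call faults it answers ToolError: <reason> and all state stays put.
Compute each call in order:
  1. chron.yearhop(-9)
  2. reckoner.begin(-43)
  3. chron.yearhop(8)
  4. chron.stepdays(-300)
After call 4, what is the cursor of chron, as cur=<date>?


==> yearhop(n=-9)
<== 2158-05-13
==> begin(x=-43)
<== -43
==> yearhop(n=8)
<== 2166-05-13
==> stepdays(n=-300)
<== 2165-07-17

Answer: cur=2165-07-17


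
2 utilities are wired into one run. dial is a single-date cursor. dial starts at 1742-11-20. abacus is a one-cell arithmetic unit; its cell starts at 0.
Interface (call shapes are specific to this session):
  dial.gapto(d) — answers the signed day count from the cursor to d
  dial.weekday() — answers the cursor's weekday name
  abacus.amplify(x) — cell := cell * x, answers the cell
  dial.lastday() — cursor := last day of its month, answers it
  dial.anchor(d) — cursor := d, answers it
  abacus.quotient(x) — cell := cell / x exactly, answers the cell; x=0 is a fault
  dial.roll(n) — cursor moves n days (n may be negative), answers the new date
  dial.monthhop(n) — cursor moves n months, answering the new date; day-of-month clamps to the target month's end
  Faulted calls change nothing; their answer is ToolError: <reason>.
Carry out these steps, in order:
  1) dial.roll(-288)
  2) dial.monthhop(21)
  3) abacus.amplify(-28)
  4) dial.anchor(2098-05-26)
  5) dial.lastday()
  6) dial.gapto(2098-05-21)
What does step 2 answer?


;; dial.roll(n→-288) -> 1742-02-05
;; dial.monthhop(n→21) -> 1743-11-05
;; abacus.amplify(x→-28) -> 0
;; dial.anchor(d→2098-05-26) -> 2098-05-26
;; dial.lastday() -> 2098-05-31
;; dial.gapto(d→2098-05-21) -> -10

Answer: 1743-11-05


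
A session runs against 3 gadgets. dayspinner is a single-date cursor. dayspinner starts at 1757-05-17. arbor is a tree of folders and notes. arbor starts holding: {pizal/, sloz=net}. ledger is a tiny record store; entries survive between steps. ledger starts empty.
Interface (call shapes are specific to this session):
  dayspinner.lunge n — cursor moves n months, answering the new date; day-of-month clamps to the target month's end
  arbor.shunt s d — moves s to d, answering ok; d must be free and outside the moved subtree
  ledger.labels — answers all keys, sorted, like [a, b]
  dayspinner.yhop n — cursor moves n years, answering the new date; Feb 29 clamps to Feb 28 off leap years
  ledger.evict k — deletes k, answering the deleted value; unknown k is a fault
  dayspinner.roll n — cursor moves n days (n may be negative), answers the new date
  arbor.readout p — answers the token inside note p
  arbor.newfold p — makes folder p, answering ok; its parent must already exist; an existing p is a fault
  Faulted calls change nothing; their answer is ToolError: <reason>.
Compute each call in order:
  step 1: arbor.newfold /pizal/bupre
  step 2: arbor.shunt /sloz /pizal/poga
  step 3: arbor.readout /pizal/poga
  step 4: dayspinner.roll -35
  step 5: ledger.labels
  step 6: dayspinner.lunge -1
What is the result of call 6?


# 1. arbor.newfold(p: /pizal/bupre) == ok
# 2. arbor.shunt(s: /sloz, d: /pizal/poga) == ok
# 3. arbor.readout(p: /pizal/poga) == net
# 4. dayspinner.roll(n: -35) == 1757-04-12
# 5. ledger.labels() == []
# 6. dayspinner.lunge(n: -1) == 1757-03-12

Answer: 1757-03-12


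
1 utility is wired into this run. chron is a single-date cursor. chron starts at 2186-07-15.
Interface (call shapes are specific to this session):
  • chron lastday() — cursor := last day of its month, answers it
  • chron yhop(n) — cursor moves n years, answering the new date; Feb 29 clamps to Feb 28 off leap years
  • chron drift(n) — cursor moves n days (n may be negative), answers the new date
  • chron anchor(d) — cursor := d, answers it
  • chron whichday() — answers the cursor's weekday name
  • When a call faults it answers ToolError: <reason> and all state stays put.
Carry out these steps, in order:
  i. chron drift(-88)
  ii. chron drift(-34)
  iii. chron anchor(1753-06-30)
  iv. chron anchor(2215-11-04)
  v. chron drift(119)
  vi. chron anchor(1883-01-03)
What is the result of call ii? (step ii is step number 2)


>>> chron drift n='-88'
  2186-04-18
>>> chron drift n='-34'
  2186-03-15
>>> chron anchor d='1753-06-30'
  1753-06-30
>>> chron anchor d='2215-11-04'
  2215-11-04
>>> chron drift n='119'
  2216-03-02
>>> chron anchor d='1883-01-03'
  1883-01-03

Answer: 2186-03-15


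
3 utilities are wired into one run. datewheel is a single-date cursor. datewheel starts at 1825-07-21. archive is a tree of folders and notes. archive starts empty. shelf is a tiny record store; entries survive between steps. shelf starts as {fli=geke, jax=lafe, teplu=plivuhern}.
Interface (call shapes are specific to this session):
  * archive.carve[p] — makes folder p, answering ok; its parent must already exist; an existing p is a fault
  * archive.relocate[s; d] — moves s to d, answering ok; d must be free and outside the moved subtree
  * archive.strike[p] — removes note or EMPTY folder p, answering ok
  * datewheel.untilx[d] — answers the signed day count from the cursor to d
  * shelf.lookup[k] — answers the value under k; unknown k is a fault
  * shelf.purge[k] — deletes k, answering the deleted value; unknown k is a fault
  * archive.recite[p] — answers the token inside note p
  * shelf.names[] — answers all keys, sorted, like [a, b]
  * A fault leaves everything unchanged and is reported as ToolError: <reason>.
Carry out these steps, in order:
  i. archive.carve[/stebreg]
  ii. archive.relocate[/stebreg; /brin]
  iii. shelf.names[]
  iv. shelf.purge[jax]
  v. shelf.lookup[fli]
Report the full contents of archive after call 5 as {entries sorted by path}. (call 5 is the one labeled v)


Answer: {brin/}

Derivation:
==> archive.carve(p: /stebreg)
<== ok
==> archive.relocate(s: /stebreg, d: /brin)
<== ok
==> shelf.names()
<== [fli, jax, teplu]
==> shelf.purge(k: jax)
<== lafe
==> shelf.lookup(k: fli)
<== geke


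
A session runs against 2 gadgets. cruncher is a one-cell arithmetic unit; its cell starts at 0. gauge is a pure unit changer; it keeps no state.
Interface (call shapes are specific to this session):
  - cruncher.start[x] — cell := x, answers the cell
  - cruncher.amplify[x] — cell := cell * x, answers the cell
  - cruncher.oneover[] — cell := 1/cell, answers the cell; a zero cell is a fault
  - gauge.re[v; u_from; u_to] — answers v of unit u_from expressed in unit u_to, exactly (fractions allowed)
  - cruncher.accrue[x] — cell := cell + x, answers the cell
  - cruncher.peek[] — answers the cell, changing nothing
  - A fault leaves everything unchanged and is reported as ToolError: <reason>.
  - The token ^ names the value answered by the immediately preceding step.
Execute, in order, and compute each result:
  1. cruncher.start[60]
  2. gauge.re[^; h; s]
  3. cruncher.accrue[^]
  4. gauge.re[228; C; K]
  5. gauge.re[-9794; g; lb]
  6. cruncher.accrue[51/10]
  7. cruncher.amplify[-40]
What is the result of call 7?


==> cruncher.start(x='60')
<== 60
==> gauge.re(v='^', u_from='h', u_to='s')
<== 216000
==> cruncher.accrue(x='^')
<== 216060
==> gauge.re(v='228', u_from='C', u_to='K')
<== 10023/20
==> gauge.re(v='-9794', u_from='g', u_to='lb')
<== -979400000/45359237
==> cruncher.accrue(x='51/10')
<== 2160651/10
==> cruncher.amplify(x='-40')
<== -8642604

Answer: -8642604


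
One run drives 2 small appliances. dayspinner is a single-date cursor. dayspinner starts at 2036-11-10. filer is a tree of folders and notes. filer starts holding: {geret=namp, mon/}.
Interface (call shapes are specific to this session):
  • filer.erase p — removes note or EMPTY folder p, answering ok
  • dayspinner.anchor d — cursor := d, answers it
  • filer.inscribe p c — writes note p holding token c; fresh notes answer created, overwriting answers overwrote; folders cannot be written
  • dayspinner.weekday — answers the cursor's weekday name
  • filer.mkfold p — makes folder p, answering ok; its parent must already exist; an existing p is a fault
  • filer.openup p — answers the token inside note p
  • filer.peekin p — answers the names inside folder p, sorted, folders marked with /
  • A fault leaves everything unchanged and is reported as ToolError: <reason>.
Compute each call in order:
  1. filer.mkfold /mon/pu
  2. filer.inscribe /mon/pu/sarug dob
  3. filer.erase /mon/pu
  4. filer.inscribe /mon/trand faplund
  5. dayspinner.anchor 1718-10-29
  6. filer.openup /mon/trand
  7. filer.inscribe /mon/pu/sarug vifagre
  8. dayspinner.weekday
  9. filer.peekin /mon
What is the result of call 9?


Answer: [pu/, trand]

Derivation:
# filer.mkfold(p=/mon/pu) ~> ok
# filer.inscribe(p=/mon/pu/sarug, c=dob) ~> created
# filer.erase(p=/mon/pu) ~> ToolError: not empty
# filer.inscribe(p=/mon/trand, c=faplund) ~> created
# dayspinner.anchor(d=1718-10-29) ~> 1718-10-29
# filer.openup(p=/mon/trand) ~> faplund
# filer.inscribe(p=/mon/pu/sarug, c=vifagre) ~> overwrote
# dayspinner.weekday() ~> Saturday
# filer.peekin(p=/mon) ~> [pu/, trand]


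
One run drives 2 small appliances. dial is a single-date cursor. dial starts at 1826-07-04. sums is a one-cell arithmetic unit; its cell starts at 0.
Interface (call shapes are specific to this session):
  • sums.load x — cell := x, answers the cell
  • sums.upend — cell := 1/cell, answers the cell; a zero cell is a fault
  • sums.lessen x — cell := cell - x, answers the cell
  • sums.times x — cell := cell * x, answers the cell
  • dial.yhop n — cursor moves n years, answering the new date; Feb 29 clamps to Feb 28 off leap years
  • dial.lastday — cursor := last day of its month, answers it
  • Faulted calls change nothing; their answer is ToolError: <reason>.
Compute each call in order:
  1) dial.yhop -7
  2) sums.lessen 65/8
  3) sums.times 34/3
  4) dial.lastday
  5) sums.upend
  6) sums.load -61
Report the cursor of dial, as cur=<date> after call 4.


% yhop n='-7'
:: 1819-07-04
% lessen x='65/8'
:: -65/8
% times x='34/3'
:: -1105/12
% lastday
:: 1819-07-31
% upend
:: -12/1105
% load x='-61'
:: -61

Answer: cur=1819-07-31


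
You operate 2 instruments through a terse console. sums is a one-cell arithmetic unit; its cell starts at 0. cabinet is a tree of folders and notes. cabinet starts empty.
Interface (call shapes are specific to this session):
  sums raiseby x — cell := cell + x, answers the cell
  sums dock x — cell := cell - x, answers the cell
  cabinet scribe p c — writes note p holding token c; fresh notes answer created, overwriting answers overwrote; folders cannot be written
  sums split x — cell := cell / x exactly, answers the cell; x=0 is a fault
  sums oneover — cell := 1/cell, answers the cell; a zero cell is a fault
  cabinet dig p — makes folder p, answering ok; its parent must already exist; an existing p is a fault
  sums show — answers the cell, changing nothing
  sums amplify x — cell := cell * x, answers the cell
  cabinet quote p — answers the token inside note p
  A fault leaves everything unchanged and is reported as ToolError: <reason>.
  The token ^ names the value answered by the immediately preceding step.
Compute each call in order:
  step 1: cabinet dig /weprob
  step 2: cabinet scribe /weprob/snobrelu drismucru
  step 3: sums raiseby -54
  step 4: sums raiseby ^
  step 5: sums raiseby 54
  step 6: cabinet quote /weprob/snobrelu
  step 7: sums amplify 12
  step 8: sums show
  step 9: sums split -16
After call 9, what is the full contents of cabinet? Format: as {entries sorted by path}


$ cabinet dig p: /weprob
= ok
$ cabinet scribe p: /weprob/snobrelu c: drismucru
= created
$ sums raiseby x: -54
= -54
$ sums raiseby x: ^
= -108
$ sums raiseby x: 54
= -54
$ cabinet quote p: /weprob/snobrelu
= drismucru
$ sums amplify x: 12
= -648
$ sums show
= -648
$ sums split x: -16
= 81/2

Answer: {weprob/, weprob/snobrelu=drismucru}


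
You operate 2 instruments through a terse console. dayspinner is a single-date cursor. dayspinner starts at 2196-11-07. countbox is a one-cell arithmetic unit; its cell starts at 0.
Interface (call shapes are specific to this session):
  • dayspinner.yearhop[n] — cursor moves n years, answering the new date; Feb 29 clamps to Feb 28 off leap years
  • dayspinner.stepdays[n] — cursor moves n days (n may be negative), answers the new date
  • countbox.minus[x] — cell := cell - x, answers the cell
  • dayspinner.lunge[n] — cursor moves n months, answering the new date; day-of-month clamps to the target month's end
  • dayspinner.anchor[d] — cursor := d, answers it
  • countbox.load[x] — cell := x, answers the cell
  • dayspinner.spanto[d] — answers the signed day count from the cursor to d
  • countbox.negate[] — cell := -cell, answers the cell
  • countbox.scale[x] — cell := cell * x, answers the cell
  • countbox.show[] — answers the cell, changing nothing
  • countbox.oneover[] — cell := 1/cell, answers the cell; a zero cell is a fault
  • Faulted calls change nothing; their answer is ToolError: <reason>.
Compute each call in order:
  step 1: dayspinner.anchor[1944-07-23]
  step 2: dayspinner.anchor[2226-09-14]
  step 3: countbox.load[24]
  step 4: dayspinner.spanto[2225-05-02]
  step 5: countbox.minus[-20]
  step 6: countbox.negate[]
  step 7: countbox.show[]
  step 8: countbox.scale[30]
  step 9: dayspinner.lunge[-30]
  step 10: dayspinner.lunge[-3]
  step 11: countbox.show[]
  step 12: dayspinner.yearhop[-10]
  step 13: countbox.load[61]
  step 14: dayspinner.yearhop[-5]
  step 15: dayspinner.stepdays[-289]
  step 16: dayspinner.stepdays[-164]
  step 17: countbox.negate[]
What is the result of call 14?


Answer: 2208-12-14

Derivation:
>> anchor(d→1944-07-23)
<< 1944-07-23
>> anchor(d→2226-09-14)
<< 2226-09-14
>> load(x→24)
<< 24
>> spanto(d→2225-05-02)
<< -500
>> minus(x→-20)
<< 44
>> negate()
<< -44
>> show()
<< -44
>> scale(x→30)
<< -1320
>> lunge(n→-30)
<< 2224-03-14
>> lunge(n→-3)
<< 2223-12-14
>> show()
<< -1320
>> yearhop(n→-10)
<< 2213-12-14
>> load(x→61)
<< 61
>> yearhop(n→-5)
<< 2208-12-14
>> stepdays(n→-289)
<< 2208-02-29
>> stepdays(n→-164)
<< 2207-09-18
>> negate()
<< -61


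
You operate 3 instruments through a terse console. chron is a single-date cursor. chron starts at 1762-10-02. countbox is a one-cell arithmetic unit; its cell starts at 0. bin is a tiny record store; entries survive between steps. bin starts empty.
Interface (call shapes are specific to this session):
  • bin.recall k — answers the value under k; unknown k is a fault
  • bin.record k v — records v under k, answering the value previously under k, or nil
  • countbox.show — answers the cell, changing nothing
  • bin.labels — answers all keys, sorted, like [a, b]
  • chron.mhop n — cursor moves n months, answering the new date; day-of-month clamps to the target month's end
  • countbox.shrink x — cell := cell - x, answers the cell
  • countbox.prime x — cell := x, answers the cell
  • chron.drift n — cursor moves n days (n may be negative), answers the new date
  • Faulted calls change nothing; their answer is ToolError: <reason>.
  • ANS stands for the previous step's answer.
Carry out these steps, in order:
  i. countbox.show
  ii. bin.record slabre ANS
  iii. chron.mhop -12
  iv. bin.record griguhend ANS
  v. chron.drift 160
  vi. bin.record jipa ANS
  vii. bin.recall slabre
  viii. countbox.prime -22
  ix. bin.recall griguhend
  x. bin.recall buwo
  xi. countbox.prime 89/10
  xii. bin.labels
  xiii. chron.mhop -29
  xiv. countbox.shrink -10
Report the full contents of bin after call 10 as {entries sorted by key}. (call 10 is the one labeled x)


Answer: {griguhend=1761-10-02, jipa=1762-03-11, slabre=0}

Derivation:
// show() => 0
// record(k→slabre, v→ANS) => nil
// mhop(n→-12) => 1761-10-02
// record(k→griguhend, v→ANS) => nil
// drift(n→160) => 1762-03-11
// record(k→jipa, v→ANS) => nil
// recall(k→slabre) => 0
// prime(x→-22) => -22
// recall(k→griguhend) => 1761-10-02
// recall(k→buwo) => ToolError: no such key buwo
// prime(x→89/10) => 89/10
// labels() => [griguhend, jipa, slabre]
// mhop(n→-29) => 1759-10-11
// shrink(x→-10) => 189/10


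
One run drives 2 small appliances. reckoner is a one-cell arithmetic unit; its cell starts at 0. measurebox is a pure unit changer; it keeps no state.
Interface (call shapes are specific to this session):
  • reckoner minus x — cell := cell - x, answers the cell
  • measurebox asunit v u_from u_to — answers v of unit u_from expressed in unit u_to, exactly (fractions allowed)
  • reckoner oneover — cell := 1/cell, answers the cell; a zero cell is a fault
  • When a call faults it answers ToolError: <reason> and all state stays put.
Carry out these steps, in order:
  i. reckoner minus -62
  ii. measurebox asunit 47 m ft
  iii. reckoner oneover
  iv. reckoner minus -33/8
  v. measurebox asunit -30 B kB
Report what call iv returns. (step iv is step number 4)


Do: reckoner minus[-62]
See: 62
Do: measurebox asunit[47; m; ft]
See: 58750/381
Do: reckoner oneover[]
See: 1/62
Do: reckoner minus[-33/8]
See: 1027/248
Do: measurebox asunit[-30; B; kB]
See: -3/100

Answer: 1027/248


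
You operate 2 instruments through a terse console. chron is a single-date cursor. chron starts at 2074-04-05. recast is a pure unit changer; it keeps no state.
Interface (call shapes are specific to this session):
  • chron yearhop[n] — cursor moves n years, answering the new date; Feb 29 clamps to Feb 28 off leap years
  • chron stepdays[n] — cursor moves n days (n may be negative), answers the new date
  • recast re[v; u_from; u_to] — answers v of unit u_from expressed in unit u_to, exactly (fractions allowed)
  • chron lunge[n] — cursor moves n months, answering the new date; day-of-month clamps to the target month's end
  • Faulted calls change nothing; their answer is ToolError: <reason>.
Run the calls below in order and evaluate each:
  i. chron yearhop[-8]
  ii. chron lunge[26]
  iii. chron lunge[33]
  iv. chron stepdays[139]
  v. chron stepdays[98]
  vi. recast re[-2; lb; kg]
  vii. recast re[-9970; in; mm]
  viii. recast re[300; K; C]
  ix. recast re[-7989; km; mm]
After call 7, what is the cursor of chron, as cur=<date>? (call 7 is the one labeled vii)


Answer: cur=2071-10-28

Derivation:
→ chron yearhop(-8)
← 2066-04-05
→ chron lunge(26)
← 2068-06-05
→ chron lunge(33)
← 2071-03-05
→ chron stepdays(139)
← 2071-07-22
→ chron stepdays(98)
← 2071-10-28
→ recast re(-2, lb, kg)
← -45359237/50000000
→ recast re(-9970, in, mm)
← -253238
→ recast re(300, K, C)
← 537/20
→ recast re(-7989, km, mm)
← -7989000000


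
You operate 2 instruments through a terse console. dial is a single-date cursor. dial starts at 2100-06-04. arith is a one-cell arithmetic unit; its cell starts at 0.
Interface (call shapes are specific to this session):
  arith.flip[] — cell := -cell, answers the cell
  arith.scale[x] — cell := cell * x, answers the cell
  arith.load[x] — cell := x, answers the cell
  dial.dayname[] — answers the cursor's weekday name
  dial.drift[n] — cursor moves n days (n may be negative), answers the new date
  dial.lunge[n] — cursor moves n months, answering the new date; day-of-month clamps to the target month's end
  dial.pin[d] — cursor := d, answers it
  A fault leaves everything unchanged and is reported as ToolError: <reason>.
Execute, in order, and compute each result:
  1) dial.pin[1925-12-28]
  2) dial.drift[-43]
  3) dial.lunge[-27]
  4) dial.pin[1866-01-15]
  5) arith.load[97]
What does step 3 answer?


CALL dial.pin[1925-12-28]
RET  1925-12-28
CALL dial.drift[-43]
RET  1925-11-15
CALL dial.lunge[-27]
RET  1923-08-15
CALL dial.pin[1866-01-15]
RET  1866-01-15
CALL arith.load[97]
RET  97

Answer: 1923-08-15


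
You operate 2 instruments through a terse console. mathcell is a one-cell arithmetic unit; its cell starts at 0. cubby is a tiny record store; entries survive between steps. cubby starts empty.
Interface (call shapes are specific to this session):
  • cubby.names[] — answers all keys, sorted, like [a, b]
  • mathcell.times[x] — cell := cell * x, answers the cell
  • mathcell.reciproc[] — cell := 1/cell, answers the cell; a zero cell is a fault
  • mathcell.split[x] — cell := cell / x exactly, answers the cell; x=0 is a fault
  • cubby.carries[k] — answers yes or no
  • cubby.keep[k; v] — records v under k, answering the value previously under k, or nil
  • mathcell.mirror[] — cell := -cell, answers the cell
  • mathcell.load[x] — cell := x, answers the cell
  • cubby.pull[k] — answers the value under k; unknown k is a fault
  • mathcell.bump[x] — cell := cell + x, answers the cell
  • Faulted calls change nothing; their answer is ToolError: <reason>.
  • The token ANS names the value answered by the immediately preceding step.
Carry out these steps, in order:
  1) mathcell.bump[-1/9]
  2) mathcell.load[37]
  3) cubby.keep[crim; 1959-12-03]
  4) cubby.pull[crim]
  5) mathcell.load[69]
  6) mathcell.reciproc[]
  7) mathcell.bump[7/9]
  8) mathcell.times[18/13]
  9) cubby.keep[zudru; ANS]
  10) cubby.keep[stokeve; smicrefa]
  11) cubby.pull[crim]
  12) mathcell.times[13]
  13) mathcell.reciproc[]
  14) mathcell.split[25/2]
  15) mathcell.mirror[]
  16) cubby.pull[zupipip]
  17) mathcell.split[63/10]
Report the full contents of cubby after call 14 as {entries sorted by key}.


! mathcell.bump(x: -1/9) => -1/9
! mathcell.load(x: 37) => 37
! cubby.keep(k: crim, v: 1959-12-03) => nil
! cubby.pull(k: crim) => 1959-12-03
! mathcell.load(x: 69) => 69
! mathcell.reciproc() => 1/69
! mathcell.bump(x: 7/9) => 164/207
! mathcell.times(x: 18/13) => 328/299
! cubby.keep(k: zudru, v: ANS) => nil
! cubby.keep(k: stokeve, v: smicrefa) => nil
! cubby.pull(k: crim) => 1959-12-03
! mathcell.times(x: 13) => 328/23
! mathcell.reciproc() => 23/328
! mathcell.split(x: 25/2) => 23/4100
! mathcell.mirror() => -23/4100
! cubby.pull(k: zupipip) => ToolError: no such key zupipip
! mathcell.split(x: 63/10) => -23/25830

Answer: {crim=1959-12-03, stokeve=smicrefa, zudru=328/299}


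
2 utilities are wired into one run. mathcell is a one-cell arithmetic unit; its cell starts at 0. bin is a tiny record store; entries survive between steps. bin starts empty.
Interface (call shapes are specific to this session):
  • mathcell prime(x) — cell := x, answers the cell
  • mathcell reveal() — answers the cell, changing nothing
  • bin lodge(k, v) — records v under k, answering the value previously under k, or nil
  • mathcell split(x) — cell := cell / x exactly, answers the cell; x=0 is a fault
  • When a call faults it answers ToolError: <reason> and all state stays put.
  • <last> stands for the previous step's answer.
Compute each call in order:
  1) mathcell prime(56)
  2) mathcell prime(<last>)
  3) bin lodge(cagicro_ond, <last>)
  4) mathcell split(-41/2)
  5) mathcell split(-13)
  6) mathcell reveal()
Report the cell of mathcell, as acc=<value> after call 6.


Answer: acc=112/533

Derivation:
Calling mathcell prime(x='56'), → 56.
Next I call mathcell prime(x='<last>'), giving 56.
I use bin lodge(k='cagicro_ond', v='<last>'), and see nil.
I use mathcell split(x='-41/2'), and see -112/41.
Then mathcell split(x='-13'), giving 112/533.
I use mathcell reveal, and see 112/533.


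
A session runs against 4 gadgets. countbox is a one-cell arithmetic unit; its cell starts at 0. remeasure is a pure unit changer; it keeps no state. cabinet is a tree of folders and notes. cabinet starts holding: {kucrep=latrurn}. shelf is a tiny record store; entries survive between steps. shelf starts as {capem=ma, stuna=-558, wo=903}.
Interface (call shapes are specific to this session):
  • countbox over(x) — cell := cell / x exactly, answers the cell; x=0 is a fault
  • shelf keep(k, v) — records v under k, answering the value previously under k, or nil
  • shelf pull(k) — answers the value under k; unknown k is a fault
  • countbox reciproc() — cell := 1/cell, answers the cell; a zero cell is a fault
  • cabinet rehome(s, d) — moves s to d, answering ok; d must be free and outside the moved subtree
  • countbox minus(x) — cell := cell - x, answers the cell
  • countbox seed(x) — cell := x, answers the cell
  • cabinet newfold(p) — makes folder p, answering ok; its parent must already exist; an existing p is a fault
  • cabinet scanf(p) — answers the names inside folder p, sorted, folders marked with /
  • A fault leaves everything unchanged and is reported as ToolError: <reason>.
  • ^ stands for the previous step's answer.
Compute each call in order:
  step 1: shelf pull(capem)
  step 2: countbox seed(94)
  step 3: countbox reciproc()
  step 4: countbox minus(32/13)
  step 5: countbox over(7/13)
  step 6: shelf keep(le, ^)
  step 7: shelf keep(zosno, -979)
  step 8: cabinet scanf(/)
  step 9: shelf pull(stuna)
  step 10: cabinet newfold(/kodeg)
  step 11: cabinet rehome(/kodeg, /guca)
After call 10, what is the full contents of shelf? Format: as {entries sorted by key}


Answer: {capem=ma, le=-2995/658, stuna=-558, wo=903, zosno=-979}

Derivation:
CALL shelf pull[k: capem]
RET  ma
CALL countbox seed[x: 94]
RET  94
CALL countbox reciproc[]
RET  1/94
CALL countbox minus[x: 32/13]
RET  -2995/1222
CALL countbox over[x: 7/13]
RET  -2995/658
CALL shelf keep[k: le; v: ^]
RET  nil
CALL shelf keep[k: zosno; v: -979]
RET  nil
CALL cabinet scanf[p: /]
RET  [kucrep]
CALL shelf pull[k: stuna]
RET  -558
CALL cabinet newfold[p: /kodeg]
RET  ok
CALL cabinet rehome[s: /kodeg; d: /guca]
RET  ok


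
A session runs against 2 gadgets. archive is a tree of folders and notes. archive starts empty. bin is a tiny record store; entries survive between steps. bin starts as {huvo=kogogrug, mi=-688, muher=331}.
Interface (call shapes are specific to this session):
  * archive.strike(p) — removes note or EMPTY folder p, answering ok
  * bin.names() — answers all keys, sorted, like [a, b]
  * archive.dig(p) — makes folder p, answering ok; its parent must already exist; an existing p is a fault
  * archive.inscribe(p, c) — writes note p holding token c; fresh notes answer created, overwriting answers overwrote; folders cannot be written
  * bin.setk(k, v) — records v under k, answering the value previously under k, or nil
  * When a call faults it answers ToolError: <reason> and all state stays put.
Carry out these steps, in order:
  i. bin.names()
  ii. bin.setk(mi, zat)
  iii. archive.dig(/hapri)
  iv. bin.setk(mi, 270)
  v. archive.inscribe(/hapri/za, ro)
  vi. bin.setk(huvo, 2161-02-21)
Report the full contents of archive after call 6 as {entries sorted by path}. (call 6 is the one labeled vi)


> bin.names
  [huvo, mi, muher]
> bin.setk k: mi v: zat
  -688
> archive.dig p: /hapri
  ok
> bin.setk k: mi v: 270
  zat
> archive.inscribe p: /hapri/za c: ro
  created
> bin.setk k: huvo v: 2161-02-21
  kogogrug

Answer: {hapri/, hapri/za=ro}


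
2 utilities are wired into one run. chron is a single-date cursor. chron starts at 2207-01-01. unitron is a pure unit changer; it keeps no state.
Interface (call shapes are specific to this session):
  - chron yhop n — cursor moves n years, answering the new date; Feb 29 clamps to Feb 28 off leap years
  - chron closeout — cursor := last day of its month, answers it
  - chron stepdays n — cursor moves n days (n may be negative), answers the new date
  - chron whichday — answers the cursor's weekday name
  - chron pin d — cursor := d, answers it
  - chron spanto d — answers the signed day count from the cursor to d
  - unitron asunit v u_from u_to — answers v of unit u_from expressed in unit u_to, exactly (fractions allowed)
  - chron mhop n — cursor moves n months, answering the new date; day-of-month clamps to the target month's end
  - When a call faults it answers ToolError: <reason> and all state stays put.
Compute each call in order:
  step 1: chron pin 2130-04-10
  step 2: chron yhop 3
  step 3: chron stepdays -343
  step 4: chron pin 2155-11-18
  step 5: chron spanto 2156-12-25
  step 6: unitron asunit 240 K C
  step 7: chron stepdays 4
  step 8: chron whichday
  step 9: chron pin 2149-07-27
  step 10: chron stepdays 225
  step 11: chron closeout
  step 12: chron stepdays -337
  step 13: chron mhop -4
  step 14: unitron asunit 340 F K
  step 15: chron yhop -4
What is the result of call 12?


Answer: 2149-04-28

Derivation:
I call chron pin passing d: 2130-04-10, giving 2130-04-10.
Using chron yhop passing n: 3, and see 2133-04-10.
I invoke chron stepdays passing n: -343, and see 2132-05-02.
Calling chron pin passing d: 2155-11-18, giving 2155-11-18.
I try chron spanto passing d: 2156-12-25, giving 403.
Next I call unitron asunit passing v: 240, u_from: K, u_to: C, yielding -663/20.
Then chron stepdays passing n: 4: 2155-11-22.
I use chron whichday(), and see Saturday.
I run chron pin passing d: 2149-07-27, and see 2149-07-27.
I try chron stepdays passing n: 225, and observe 2150-03-09.
Now I run chron closeout, → 2150-03-31.
Invoking chron stepdays passing n: -337, and see 2149-04-28.
Now I run chron mhop passing n: -4, and get 2148-12-28.
I call unitron asunit passing v: 340, u_from: F, u_to: K, yielding 79967/180.
I call chron yhop passing n: -4, and observe 2144-12-28.


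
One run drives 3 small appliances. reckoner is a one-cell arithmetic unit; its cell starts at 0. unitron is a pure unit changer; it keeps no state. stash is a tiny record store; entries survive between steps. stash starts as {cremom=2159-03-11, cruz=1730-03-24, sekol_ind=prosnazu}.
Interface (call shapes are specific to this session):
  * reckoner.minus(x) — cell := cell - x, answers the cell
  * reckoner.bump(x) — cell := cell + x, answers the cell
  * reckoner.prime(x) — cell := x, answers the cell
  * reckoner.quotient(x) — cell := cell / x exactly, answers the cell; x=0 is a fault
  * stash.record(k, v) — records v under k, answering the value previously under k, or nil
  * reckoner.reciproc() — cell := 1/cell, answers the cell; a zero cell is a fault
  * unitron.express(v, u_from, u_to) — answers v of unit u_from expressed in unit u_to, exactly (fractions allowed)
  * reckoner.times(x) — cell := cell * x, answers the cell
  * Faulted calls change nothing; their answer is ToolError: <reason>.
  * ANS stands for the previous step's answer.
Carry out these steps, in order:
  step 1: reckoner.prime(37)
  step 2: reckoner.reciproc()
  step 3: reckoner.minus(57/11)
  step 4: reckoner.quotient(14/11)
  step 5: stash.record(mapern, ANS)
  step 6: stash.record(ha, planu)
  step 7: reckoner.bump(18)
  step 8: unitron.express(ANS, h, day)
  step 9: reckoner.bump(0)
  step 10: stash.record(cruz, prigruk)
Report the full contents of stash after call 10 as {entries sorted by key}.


Calling reckoner.prime on x=37, yielding 37.
Using reckoner.reciproc, — result: 1/37.
Next I call reckoner.minus on x=57/11, which returns -2098/407.
Using reckoner.quotient on x=14/11, which returns -1049/259.
Next I call stash.record on k=mapern, v=ANS, giving nil.
Calling stash.record on k=ha, v=planu, yielding nil.
Using reckoner.bump on x=18, → 3613/259.
I try unitron.express on v=ANS, u_from=h, u_to=day, and get 3613/6216.
Invoking reckoner.bump on x=0: 3613/259.
I call stash.record on k=cruz, v=prigruk: 1730-03-24.

Answer: {cremom=2159-03-11, cruz=prigruk, ha=planu, mapern=-1049/259, sekol_ind=prosnazu}
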